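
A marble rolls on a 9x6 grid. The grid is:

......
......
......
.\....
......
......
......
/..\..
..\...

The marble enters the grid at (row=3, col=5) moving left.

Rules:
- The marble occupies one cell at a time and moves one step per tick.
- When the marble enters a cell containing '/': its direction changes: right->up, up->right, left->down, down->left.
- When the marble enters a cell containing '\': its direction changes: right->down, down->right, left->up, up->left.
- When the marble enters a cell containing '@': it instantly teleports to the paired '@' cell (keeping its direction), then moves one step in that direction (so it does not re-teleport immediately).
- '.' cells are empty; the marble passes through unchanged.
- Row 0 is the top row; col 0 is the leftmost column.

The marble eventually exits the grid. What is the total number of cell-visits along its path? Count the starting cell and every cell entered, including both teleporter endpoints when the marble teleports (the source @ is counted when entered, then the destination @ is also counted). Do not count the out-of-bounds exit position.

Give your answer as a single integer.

Step 1: enter (3,5), '.' pass, move left to (3,4)
Step 2: enter (3,4), '.' pass, move left to (3,3)
Step 3: enter (3,3), '.' pass, move left to (3,2)
Step 4: enter (3,2), '.' pass, move left to (3,1)
Step 5: enter (3,1), '\' deflects left->up, move up to (2,1)
Step 6: enter (2,1), '.' pass, move up to (1,1)
Step 7: enter (1,1), '.' pass, move up to (0,1)
Step 8: enter (0,1), '.' pass, move up to (-1,1)
Step 9: at (-1,1) — EXIT via top edge, pos 1
Path length (cell visits): 8

Answer: 8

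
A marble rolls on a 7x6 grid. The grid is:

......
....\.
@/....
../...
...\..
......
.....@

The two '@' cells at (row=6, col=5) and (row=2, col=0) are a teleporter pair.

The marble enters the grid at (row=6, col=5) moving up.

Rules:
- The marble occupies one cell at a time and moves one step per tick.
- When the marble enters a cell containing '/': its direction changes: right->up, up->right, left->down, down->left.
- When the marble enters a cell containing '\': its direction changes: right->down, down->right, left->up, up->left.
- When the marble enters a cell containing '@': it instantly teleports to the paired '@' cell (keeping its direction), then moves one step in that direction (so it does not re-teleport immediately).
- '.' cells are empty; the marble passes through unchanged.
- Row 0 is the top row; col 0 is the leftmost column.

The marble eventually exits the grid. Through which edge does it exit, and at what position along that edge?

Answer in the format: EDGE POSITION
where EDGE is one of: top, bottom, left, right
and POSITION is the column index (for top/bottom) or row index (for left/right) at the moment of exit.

Step 1: enter (6,5), '@' teleport (6,5)->(2,0), also enter (2,0), move up to (1,0)
Step 2: enter (1,0), '.' pass, move up to (0,0)
Step 3: enter (0,0), '.' pass, move up to (-1,0)
Step 4: at (-1,0) — EXIT via top edge, pos 0

Answer: top 0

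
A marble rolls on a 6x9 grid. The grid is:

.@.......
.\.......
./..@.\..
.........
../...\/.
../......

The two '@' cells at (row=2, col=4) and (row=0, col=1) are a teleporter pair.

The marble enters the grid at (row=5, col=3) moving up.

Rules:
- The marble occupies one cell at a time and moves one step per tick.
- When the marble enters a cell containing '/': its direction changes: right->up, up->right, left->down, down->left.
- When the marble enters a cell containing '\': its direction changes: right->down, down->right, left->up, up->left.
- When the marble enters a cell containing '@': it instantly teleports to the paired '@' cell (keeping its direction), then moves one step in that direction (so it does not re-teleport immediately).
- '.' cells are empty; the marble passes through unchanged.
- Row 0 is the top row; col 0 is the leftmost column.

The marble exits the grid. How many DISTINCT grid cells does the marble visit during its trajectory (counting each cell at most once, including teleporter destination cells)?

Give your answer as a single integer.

Step 1: enter (5,3), '.' pass, move up to (4,3)
Step 2: enter (4,3), '.' pass, move up to (3,3)
Step 3: enter (3,3), '.' pass, move up to (2,3)
Step 4: enter (2,3), '.' pass, move up to (1,3)
Step 5: enter (1,3), '.' pass, move up to (0,3)
Step 6: enter (0,3), '.' pass, move up to (-1,3)
Step 7: at (-1,3) — EXIT via top edge, pos 3
Distinct cells visited: 6 (path length 6)

Answer: 6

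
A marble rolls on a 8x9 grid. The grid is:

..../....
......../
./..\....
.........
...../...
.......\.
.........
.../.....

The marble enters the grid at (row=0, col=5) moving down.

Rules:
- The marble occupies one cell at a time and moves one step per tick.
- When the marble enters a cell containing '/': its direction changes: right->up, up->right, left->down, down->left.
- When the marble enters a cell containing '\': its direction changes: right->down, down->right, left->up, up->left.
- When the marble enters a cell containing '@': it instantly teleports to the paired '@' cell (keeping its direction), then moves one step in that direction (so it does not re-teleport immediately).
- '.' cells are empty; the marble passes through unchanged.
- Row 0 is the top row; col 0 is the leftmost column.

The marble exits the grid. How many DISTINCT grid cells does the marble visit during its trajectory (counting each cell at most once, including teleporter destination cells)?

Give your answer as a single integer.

Answer: 10

Derivation:
Step 1: enter (0,5), '.' pass, move down to (1,5)
Step 2: enter (1,5), '.' pass, move down to (2,5)
Step 3: enter (2,5), '.' pass, move down to (3,5)
Step 4: enter (3,5), '.' pass, move down to (4,5)
Step 5: enter (4,5), '/' deflects down->left, move left to (4,4)
Step 6: enter (4,4), '.' pass, move left to (4,3)
Step 7: enter (4,3), '.' pass, move left to (4,2)
Step 8: enter (4,2), '.' pass, move left to (4,1)
Step 9: enter (4,1), '.' pass, move left to (4,0)
Step 10: enter (4,0), '.' pass, move left to (4,-1)
Step 11: at (4,-1) — EXIT via left edge, pos 4
Distinct cells visited: 10 (path length 10)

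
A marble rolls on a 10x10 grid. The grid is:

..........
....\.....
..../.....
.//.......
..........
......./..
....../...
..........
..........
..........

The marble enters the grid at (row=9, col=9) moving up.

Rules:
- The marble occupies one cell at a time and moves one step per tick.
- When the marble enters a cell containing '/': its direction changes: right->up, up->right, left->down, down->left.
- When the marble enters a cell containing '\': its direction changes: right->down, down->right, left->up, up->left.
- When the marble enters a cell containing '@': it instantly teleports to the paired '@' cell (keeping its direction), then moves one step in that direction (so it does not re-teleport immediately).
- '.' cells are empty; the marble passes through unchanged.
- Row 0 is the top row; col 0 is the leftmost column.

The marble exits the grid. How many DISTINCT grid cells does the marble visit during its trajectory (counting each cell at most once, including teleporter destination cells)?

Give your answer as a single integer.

Answer: 10

Derivation:
Step 1: enter (9,9), '.' pass, move up to (8,9)
Step 2: enter (8,9), '.' pass, move up to (7,9)
Step 3: enter (7,9), '.' pass, move up to (6,9)
Step 4: enter (6,9), '.' pass, move up to (5,9)
Step 5: enter (5,9), '.' pass, move up to (4,9)
Step 6: enter (4,9), '.' pass, move up to (3,9)
Step 7: enter (3,9), '.' pass, move up to (2,9)
Step 8: enter (2,9), '.' pass, move up to (1,9)
Step 9: enter (1,9), '.' pass, move up to (0,9)
Step 10: enter (0,9), '.' pass, move up to (-1,9)
Step 11: at (-1,9) — EXIT via top edge, pos 9
Distinct cells visited: 10 (path length 10)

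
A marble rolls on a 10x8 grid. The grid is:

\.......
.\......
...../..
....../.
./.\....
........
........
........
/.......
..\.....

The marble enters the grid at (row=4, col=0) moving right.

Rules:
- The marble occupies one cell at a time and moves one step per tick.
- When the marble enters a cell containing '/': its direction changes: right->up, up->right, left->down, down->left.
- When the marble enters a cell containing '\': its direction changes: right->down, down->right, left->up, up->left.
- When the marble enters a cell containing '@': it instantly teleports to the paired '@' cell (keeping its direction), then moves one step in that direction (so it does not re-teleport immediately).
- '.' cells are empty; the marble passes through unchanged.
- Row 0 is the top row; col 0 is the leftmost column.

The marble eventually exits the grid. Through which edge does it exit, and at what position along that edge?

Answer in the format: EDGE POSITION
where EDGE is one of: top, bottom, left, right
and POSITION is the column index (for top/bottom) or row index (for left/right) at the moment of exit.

Step 1: enter (4,0), '.' pass, move right to (4,1)
Step 2: enter (4,1), '/' deflects right->up, move up to (3,1)
Step 3: enter (3,1), '.' pass, move up to (2,1)
Step 4: enter (2,1), '.' pass, move up to (1,1)
Step 5: enter (1,1), '\' deflects up->left, move left to (1,0)
Step 6: enter (1,0), '.' pass, move left to (1,-1)
Step 7: at (1,-1) — EXIT via left edge, pos 1

Answer: left 1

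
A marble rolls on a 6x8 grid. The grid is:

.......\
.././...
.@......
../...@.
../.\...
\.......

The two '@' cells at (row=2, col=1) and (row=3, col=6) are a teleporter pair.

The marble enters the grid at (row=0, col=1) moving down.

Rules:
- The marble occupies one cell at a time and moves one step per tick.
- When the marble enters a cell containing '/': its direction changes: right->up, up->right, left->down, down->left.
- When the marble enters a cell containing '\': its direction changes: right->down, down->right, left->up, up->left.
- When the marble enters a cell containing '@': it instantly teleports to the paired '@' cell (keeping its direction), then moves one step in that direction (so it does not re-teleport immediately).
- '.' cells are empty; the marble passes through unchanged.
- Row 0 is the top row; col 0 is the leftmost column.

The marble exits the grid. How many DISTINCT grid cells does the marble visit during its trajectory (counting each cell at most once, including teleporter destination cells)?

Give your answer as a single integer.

Step 1: enter (0,1), '.' pass, move down to (1,1)
Step 2: enter (1,1), '.' pass, move down to (2,1)
Step 3: enter (2,1), '@' teleport (2,1)->(3,6), also enter (3,6), move down to (4,6)
Step 4: enter (4,6), '.' pass, move down to (5,6)
Step 5: enter (5,6), '.' pass, move down to (6,6)
Step 6: at (6,6) — EXIT via bottom edge, pos 6
Distinct cells visited: 6 (path length 6)

Answer: 6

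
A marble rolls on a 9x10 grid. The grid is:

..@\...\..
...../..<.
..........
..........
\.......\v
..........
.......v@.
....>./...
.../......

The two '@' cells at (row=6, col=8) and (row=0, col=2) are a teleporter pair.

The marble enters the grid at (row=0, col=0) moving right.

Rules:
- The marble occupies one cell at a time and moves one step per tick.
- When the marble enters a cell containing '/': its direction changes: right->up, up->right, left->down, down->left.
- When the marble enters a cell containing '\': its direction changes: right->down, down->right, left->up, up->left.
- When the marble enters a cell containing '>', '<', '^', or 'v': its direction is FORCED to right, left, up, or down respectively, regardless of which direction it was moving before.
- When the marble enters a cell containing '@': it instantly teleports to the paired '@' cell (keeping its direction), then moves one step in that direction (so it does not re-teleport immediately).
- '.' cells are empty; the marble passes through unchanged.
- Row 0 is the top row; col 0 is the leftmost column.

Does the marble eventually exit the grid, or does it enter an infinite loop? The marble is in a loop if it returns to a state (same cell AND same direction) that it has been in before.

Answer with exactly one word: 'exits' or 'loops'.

Step 1: enter (0,0), '.' pass, move right to (0,1)
Step 2: enter (0,1), '.' pass, move right to (0,2)
Step 3: enter (0,2), '@' teleport (0,2)->(6,8), also enter (6,8), move right to (6,9)
Step 4: enter (6,9), '.' pass, move right to (6,10)
Step 5: at (6,10) — EXIT via right edge, pos 6

Answer: exits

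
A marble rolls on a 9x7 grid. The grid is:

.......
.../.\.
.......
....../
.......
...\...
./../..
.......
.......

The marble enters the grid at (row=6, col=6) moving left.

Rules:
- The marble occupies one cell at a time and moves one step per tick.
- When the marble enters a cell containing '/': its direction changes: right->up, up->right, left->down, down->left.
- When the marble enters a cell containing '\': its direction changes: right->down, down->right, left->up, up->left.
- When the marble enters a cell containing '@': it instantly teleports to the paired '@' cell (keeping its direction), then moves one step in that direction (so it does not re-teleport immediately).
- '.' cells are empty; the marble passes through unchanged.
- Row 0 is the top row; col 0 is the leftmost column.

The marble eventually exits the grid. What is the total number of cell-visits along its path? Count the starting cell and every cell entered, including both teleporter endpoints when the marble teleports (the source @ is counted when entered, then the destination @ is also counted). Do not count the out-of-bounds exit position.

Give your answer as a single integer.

Step 1: enter (6,6), '.' pass, move left to (6,5)
Step 2: enter (6,5), '.' pass, move left to (6,4)
Step 3: enter (6,4), '/' deflects left->down, move down to (7,4)
Step 4: enter (7,4), '.' pass, move down to (8,4)
Step 5: enter (8,4), '.' pass, move down to (9,4)
Step 6: at (9,4) — EXIT via bottom edge, pos 4
Path length (cell visits): 5

Answer: 5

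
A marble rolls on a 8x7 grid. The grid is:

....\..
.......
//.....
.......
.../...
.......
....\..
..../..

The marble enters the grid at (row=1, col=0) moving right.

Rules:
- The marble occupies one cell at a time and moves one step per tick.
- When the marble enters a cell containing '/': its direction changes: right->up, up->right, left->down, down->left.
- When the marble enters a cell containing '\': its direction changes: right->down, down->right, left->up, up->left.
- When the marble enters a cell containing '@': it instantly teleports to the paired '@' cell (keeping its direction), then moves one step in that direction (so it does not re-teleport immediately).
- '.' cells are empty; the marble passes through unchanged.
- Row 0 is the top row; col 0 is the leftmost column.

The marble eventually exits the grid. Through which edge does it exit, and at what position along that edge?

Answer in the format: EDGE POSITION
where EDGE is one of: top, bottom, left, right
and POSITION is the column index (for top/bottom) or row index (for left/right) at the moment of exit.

Step 1: enter (1,0), '.' pass, move right to (1,1)
Step 2: enter (1,1), '.' pass, move right to (1,2)
Step 3: enter (1,2), '.' pass, move right to (1,3)
Step 4: enter (1,3), '.' pass, move right to (1,4)
Step 5: enter (1,4), '.' pass, move right to (1,5)
Step 6: enter (1,5), '.' pass, move right to (1,6)
Step 7: enter (1,6), '.' pass, move right to (1,7)
Step 8: at (1,7) — EXIT via right edge, pos 1

Answer: right 1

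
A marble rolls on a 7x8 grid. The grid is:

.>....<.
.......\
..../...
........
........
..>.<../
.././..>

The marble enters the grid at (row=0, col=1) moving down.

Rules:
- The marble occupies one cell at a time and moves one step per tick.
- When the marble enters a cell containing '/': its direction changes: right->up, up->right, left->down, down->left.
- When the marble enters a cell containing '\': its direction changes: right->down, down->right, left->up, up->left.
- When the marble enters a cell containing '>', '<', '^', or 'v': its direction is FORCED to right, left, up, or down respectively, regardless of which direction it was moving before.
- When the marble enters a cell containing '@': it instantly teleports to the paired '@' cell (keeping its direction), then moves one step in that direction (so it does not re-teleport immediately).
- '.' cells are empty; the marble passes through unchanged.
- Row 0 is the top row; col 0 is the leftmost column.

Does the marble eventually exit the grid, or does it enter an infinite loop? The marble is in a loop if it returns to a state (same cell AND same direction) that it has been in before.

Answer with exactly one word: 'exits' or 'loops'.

Step 1: enter (0,1), '>' forces down->right, move right to (0,2)
Step 2: enter (0,2), '.' pass, move right to (0,3)
Step 3: enter (0,3), '.' pass, move right to (0,4)
Step 4: enter (0,4), '.' pass, move right to (0,5)
Step 5: enter (0,5), '.' pass, move right to (0,6)
Step 6: enter (0,6), '<' forces right->left, move left to (0,5)
Step 7: enter (0,5), '.' pass, move left to (0,4)
Step 8: enter (0,4), '.' pass, move left to (0,3)
Step 9: enter (0,3), '.' pass, move left to (0,2)
Step 10: enter (0,2), '.' pass, move left to (0,1)
Step 11: enter (0,1), '>' forces left->right, move right to (0,2)
Step 12: at (0,2) dir=right — LOOP DETECTED (seen before)

Answer: loops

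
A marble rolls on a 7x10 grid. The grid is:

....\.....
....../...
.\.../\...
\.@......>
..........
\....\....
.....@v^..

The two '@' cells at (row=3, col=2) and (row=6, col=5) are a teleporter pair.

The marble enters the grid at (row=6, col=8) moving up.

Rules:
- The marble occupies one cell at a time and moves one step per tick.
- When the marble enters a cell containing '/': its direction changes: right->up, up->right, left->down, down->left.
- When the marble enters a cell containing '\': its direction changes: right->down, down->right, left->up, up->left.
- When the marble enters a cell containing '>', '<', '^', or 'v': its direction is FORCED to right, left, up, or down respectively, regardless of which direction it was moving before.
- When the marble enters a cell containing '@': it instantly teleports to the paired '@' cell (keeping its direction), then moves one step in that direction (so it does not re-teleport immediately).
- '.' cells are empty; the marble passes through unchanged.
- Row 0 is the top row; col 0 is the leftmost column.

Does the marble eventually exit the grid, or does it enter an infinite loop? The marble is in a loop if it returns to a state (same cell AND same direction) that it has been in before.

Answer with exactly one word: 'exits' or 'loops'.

Step 1: enter (6,8), '.' pass, move up to (5,8)
Step 2: enter (5,8), '.' pass, move up to (4,8)
Step 3: enter (4,8), '.' pass, move up to (3,8)
Step 4: enter (3,8), '.' pass, move up to (2,8)
Step 5: enter (2,8), '.' pass, move up to (1,8)
Step 6: enter (1,8), '.' pass, move up to (0,8)
Step 7: enter (0,8), '.' pass, move up to (-1,8)
Step 8: at (-1,8) — EXIT via top edge, pos 8

Answer: exits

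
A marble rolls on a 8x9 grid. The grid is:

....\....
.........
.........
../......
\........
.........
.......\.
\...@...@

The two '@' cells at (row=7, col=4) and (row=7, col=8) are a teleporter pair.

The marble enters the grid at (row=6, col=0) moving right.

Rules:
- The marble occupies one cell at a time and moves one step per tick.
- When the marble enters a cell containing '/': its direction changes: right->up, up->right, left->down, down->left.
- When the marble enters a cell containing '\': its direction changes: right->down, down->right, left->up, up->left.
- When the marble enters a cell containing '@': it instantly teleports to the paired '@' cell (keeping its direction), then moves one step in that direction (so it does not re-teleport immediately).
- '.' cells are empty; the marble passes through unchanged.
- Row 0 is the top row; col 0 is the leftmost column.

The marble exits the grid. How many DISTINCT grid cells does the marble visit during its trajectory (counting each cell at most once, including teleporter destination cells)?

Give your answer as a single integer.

Step 1: enter (6,0), '.' pass, move right to (6,1)
Step 2: enter (6,1), '.' pass, move right to (6,2)
Step 3: enter (6,2), '.' pass, move right to (6,3)
Step 4: enter (6,3), '.' pass, move right to (6,4)
Step 5: enter (6,4), '.' pass, move right to (6,5)
Step 6: enter (6,5), '.' pass, move right to (6,6)
Step 7: enter (6,6), '.' pass, move right to (6,7)
Step 8: enter (6,7), '\' deflects right->down, move down to (7,7)
Step 9: enter (7,7), '.' pass, move down to (8,7)
Step 10: at (8,7) — EXIT via bottom edge, pos 7
Distinct cells visited: 9 (path length 9)

Answer: 9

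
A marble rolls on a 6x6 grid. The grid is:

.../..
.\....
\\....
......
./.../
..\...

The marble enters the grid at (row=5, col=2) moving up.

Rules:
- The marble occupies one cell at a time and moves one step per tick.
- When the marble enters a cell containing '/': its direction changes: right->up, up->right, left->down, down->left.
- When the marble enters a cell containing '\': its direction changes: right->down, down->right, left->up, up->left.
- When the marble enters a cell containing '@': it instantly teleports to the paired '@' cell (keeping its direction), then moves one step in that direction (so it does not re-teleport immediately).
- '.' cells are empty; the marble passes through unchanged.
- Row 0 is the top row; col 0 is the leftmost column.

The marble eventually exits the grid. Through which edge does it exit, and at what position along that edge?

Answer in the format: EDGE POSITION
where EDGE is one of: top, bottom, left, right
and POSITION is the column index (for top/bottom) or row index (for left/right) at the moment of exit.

Answer: left 5

Derivation:
Step 1: enter (5,2), '\' deflects up->left, move left to (5,1)
Step 2: enter (5,1), '.' pass, move left to (5,0)
Step 3: enter (5,0), '.' pass, move left to (5,-1)
Step 4: at (5,-1) — EXIT via left edge, pos 5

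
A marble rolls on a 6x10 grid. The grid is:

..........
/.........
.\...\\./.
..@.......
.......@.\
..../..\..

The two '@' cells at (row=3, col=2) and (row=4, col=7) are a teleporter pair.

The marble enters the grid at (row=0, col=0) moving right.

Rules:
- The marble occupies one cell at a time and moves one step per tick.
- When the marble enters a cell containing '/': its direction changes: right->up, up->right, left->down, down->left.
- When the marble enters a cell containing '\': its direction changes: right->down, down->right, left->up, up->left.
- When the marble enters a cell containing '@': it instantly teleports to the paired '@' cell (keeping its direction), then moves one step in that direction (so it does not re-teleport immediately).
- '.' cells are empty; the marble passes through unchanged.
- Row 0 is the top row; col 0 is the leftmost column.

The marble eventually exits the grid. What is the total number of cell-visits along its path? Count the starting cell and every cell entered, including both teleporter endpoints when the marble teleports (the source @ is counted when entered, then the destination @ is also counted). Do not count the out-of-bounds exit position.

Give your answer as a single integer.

Step 1: enter (0,0), '.' pass, move right to (0,1)
Step 2: enter (0,1), '.' pass, move right to (0,2)
Step 3: enter (0,2), '.' pass, move right to (0,3)
Step 4: enter (0,3), '.' pass, move right to (0,4)
Step 5: enter (0,4), '.' pass, move right to (0,5)
Step 6: enter (0,5), '.' pass, move right to (0,6)
Step 7: enter (0,6), '.' pass, move right to (0,7)
Step 8: enter (0,7), '.' pass, move right to (0,8)
Step 9: enter (0,8), '.' pass, move right to (0,9)
Step 10: enter (0,9), '.' pass, move right to (0,10)
Step 11: at (0,10) — EXIT via right edge, pos 0
Path length (cell visits): 10

Answer: 10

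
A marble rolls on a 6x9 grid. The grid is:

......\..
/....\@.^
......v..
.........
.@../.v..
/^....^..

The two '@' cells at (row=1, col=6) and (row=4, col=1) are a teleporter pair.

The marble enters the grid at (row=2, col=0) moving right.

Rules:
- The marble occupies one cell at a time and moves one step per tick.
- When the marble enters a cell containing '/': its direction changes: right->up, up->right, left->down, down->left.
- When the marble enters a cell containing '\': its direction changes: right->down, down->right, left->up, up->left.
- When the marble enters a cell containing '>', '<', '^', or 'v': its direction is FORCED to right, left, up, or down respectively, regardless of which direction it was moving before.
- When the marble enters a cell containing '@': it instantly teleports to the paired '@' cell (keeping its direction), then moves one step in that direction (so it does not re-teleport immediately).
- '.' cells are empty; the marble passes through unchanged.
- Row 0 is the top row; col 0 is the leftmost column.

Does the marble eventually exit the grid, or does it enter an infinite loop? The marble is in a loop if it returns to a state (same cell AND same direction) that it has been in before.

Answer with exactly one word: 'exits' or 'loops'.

Answer: loops

Derivation:
Step 1: enter (2,0), '.' pass, move right to (2,1)
Step 2: enter (2,1), '.' pass, move right to (2,2)
Step 3: enter (2,2), '.' pass, move right to (2,3)
Step 4: enter (2,3), '.' pass, move right to (2,4)
Step 5: enter (2,4), '.' pass, move right to (2,5)
Step 6: enter (2,5), '.' pass, move right to (2,6)
Step 7: enter (2,6), 'v' forces right->down, move down to (3,6)
Step 8: enter (3,6), '.' pass, move down to (4,6)
Step 9: enter (4,6), 'v' forces down->down, move down to (5,6)
Step 10: enter (5,6), '^' forces down->up, move up to (4,6)
Step 11: enter (4,6), 'v' forces up->down, move down to (5,6)
Step 12: at (5,6) dir=down — LOOP DETECTED (seen before)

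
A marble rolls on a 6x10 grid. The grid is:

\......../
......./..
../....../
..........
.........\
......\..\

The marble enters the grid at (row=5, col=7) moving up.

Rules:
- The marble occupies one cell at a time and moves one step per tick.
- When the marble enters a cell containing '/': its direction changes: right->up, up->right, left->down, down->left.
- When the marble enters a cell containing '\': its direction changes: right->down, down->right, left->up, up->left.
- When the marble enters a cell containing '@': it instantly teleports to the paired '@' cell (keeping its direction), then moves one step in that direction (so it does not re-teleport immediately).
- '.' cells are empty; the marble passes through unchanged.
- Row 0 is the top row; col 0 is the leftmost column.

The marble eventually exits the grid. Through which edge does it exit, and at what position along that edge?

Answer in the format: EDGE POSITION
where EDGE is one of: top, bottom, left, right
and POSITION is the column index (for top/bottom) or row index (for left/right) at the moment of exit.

Answer: right 1

Derivation:
Step 1: enter (5,7), '.' pass, move up to (4,7)
Step 2: enter (4,7), '.' pass, move up to (3,7)
Step 3: enter (3,7), '.' pass, move up to (2,7)
Step 4: enter (2,7), '.' pass, move up to (1,7)
Step 5: enter (1,7), '/' deflects up->right, move right to (1,8)
Step 6: enter (1,8), '.' pass, move right to (1,9)
Step 7: enter (1,9), '.' pass, move right to (1,10)
Step 8: at (1,10) — EXIT via right edge, pos 1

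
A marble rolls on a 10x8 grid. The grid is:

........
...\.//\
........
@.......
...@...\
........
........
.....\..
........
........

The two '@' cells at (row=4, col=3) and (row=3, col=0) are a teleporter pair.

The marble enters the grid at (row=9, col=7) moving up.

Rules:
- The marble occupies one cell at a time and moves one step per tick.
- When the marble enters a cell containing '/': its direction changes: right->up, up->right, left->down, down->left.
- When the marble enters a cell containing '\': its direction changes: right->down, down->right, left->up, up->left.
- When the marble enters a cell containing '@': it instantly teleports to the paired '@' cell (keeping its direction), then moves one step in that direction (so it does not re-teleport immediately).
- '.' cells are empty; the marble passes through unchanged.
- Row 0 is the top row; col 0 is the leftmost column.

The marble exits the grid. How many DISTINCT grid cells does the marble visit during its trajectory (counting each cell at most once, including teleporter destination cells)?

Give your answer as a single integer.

Step 1: enter (9,7), '.' pass, move up to (8,7)
Step 2: enter (8,7), '.' pass, move up to (7,7)
Step 3: enter (7,7), '.' pass, move up to (6,7)
Step 4: enter (6,7), '.' pass, move up to (5,7)
Step 5: enter (5,7), '.' pass, move up to (4,7)
Step 6: enter (4,7), '\' deflects up->left, move left to (4,6)
Step 7: enter (4,6), '.' pass, move left to (4,5)
Step 8: enter (4,5), '.' pass, move left to (4,4)
Step 9: enter (4,4), '.' pass, move left to (4,3)
Step 10: enter (4,3), '@' teleport (4,3)->(3,0), also enter (3,0), move left to (3,-1)
Step 11: at (3,-1) — EXIT via left edge, pos 3
Distinct cells visited: 11 (path length 11)

Answer: 11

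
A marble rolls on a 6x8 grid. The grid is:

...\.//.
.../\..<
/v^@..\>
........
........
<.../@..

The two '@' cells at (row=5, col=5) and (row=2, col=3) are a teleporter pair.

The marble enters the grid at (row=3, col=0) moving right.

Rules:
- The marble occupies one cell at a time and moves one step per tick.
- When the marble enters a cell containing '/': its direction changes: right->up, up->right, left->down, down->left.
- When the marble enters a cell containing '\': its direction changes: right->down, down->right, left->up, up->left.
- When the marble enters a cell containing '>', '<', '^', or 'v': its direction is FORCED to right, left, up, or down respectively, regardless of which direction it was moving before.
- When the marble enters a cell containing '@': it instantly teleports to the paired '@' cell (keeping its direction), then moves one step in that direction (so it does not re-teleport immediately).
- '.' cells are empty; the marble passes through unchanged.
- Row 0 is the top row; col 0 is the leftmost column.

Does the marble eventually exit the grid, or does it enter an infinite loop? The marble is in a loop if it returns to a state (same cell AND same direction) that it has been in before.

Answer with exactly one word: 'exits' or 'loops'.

Answer: exits

Derivation:
Step 1: enter (3,0), '.' pass, move right to (3,1)
Step 2: enter (3,1), '.' pass, move right to (3,2)
Step 3: enter (3,2), '.' pass, move right to (3,3)
Step 4: enter (3,3), '.' pass, move right to (3,4)
Step 5: enter (3,4), '.' pass, move right to (3,5)
Step 6: enter (3,5), '.' pass, move right to (3,6)
Step 7: enter (3,6), '.' pass, move right to (3,7)
Step 8: enter (3,7), '.' pass, move right to (3,8)
Step 9: at (3,8) — EXIT via right edge, pos 3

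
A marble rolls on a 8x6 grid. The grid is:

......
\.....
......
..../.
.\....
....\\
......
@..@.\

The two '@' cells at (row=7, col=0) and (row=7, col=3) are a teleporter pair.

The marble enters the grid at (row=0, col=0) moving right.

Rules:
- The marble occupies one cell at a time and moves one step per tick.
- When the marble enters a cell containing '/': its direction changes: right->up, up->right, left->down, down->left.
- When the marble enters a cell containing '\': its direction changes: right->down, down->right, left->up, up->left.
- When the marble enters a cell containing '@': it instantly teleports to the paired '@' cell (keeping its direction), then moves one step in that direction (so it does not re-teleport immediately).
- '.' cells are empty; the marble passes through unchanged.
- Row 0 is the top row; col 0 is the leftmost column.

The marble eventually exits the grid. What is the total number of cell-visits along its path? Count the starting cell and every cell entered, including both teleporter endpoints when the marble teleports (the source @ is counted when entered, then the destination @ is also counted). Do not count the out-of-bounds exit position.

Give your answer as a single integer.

Step 1: enter (0,0), '.' pass, move right to (0,1)
Step 2: enter (0,1), '.' pass, move right to (0,2)
Step 3: enter (0,2), '.' pass, move right to (0,3)
Step 4: enter (0,3), '.' pass, move right to (0,4)
Step 5: enter (0,4), '.' pass, move right to (0,5)
Step 6: enter (0,5), '.' pass, move right to (0,6)
Step 7: at (0,6) — EXIT via right edge, pos 0
Path length (cell visits): 6

Answer: 6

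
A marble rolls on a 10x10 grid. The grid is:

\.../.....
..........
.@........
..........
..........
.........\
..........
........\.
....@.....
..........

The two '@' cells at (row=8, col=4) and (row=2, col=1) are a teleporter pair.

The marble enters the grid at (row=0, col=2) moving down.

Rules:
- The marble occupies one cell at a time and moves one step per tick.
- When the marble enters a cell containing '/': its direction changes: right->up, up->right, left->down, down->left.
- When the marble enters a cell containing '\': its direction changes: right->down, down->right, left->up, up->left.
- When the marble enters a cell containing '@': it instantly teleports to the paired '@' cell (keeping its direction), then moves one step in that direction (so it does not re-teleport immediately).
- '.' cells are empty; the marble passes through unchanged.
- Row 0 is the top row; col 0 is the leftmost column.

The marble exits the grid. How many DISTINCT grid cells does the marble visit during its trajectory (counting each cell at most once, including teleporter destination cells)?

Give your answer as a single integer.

Step 1: enter (0,2), '.' pass, move down to (1,2)
Step 2: enter (1,2), '.' pass, move down to (2,2)
Step 3: enter (2,2), '.' pass, move down to (3,2)
Step 4: enter (3,2), '.' pass, move down to (4,2)
Step 5: enter (4,2), '.' pass, move down to (5,2)
Step 6: enter (5,2), '.' pass, move down to (6,2)
Step 7: enter (6,2), '.' pass, move down to (7,2)
Step 8: enter (7,2), '.' pass, move down to (8,2)
Step 9: enter (8,2), '.' pass, move down to (9,2)
Step 10: enter (9,2), '.' pass, move down to (10,2)
Step 11: at (10,2) — EXIT via bottom edge, pos 2
Distinct cells visited: 10 (path length 10)

Answer: 10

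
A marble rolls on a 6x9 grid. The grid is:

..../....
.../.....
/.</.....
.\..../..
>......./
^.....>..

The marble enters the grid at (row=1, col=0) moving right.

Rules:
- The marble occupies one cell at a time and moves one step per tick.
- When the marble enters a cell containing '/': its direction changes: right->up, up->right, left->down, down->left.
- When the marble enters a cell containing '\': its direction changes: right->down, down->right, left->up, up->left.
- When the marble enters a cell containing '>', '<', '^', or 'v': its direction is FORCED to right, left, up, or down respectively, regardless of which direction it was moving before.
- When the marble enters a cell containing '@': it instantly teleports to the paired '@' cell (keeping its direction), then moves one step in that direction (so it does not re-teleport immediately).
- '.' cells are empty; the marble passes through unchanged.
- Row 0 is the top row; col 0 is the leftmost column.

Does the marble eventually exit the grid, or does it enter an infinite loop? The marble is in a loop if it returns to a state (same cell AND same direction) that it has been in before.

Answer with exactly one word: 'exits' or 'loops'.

Step 1: enter (1,0), '.' pass, move right to (1,1)
Step 2: enter (1,1), '.' pass, move right to (1,2)
Step 3: enter (1,2), '.' pass, move right to (1,3)
Step 4: enter (1,3), '/' deflects right->up, move up to (0,3)
Step 5: enter (0,3), '.' pass, move up to (-1,3)
Step 6: at (-1,3) — EXIT via top edge, pos 3

Answer: exits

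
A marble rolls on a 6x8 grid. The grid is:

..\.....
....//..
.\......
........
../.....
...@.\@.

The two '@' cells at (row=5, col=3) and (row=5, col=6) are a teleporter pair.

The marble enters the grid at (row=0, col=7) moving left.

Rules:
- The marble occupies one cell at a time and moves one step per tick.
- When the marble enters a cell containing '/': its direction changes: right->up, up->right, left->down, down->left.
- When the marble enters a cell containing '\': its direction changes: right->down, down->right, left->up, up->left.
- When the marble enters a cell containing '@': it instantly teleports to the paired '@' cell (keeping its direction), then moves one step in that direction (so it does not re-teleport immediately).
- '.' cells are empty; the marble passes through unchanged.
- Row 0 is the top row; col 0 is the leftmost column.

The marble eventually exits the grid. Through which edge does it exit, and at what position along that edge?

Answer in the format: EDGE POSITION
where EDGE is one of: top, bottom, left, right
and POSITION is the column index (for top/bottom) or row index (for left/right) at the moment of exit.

Step 1: enter (0,7), '.' pass, move left to (0,6)
Step 2: enter (0,6), '.' pass, move left to (0,5)
Step 3: enter (0,5), '.' pass, move left to (0,4)
Step 4: enter (0,4), '.' pass, move left to (0,3)
Step 5: enter (0,3), '.' pass, move left to (0,2)
Step 6: enter (0,2), '\' deflects left->up, move up to (-1,2)
Step 7: at (-1,2) — EXIT via top edge, pos 2

Answer: top 2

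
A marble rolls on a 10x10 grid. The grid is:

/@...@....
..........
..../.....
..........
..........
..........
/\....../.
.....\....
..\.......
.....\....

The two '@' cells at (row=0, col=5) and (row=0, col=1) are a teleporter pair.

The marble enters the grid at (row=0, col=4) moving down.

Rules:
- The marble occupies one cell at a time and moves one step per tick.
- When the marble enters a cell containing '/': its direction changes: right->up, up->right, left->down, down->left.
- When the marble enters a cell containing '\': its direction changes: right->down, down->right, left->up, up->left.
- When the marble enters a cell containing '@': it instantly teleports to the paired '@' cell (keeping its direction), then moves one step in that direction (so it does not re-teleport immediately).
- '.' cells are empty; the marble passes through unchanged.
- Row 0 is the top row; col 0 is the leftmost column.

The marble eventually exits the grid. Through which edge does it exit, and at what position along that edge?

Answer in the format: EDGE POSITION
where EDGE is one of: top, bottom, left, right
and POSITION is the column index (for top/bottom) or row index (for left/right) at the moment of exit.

Answer: left 2

Derivation:
Step 1: enter (0,4), '.' pass, move down to (1,4)
Step 2: enter (1,4), '.' pass, move down to (2,4)
Step 3: enter (2,4), '/' deflects down->left, move left to (2,3)
Step 4: enter (2,3), '.' pass, move left to (2,2)
Step 5: enter (2,2), '.' pass, move left to (2,1)
Step 6: enter (2,1), '.' pass, move left to (2,0)
Step 7: enter (2,0), '.' pass, move left to (2,-1)
Step 8: at (2,-1) — EXIT via left edge, pos 2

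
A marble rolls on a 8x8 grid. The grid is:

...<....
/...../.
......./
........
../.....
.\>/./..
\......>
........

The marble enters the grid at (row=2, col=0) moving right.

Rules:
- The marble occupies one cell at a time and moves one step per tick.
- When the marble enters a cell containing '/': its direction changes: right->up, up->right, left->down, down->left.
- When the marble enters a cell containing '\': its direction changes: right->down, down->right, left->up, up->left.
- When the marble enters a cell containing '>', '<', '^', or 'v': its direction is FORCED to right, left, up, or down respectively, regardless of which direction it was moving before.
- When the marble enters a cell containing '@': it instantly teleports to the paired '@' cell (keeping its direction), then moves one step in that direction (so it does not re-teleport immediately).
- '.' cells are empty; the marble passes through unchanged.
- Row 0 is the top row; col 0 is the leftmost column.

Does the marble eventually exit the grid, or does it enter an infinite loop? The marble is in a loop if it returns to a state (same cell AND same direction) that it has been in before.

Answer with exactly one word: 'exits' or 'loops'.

Step 1: enter (2,0), '.' pass, move right to (2,1)
Step 2: enter (2,1), '.' pass, move right to (2,2)
Step 3: enter (2,2), '.' pass, move right to (2,3)
Step 4: enter (2,3), '.' pass, move right to (2,4)
Step 5: enter (2,4), '.' pass, move right to (2,5)
Step 6: enter (2,5), '.' pass, move right to (2,6)
Step 7: enter (2,6), '.' pass, move right to (2,7)
Step 8: enter (2,7), '/' deflects right->up, move up to (1,7)
Step 9: enter (1,7), '.' pass, move up to (0,7)
Step 10: enter (0,7), '.' pass, move up to (-1,7)
Step 11: at (-1,7) — EXIT via top edge, pos 7

Answer: exits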